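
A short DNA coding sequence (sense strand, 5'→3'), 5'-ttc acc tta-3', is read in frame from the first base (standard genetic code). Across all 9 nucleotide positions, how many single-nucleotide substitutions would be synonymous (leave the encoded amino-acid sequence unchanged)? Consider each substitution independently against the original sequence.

Codon 1 (TTC, Phe): 1 synonymous substitution.
Codon 2 (ACC, Thr): 3 synonymous substitutions.
Codon 3 (TTA, Leu): 2 synonymous substitutions.
Total: 1 + 3 + 2 = 6.

6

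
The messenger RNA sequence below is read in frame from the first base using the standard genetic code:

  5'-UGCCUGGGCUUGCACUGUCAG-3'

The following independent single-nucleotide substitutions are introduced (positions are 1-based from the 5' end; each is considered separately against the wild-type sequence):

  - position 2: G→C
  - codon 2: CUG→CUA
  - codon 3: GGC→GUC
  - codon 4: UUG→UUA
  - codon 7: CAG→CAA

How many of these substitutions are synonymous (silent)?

3

Codon 1: UGC (Cys) → UCC (Ser) — missense.
Codon 2: CUG (Leu) → CUA (Leu) — synonymous.
Codon 3: GGC (Gly) → GUC (Val) — missense.
Codon 4: UUG (Leu) → UUA (Leu) — synonymous.
Codon 7: CAG (Gln) → CAA (Gln) — synonymous.
Synonymous: 3 of 5.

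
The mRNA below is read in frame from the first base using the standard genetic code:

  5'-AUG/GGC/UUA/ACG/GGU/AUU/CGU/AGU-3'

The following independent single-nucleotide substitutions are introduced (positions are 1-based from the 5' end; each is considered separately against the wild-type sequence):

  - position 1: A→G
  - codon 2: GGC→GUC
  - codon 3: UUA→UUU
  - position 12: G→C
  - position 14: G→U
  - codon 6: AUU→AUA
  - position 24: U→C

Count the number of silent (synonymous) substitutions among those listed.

3

Codon 1: AUG (Met) → GUG (Val) — missense.
Codon 2: GGC (Gly) → GUC (Val) — missense.
Codon 3: UUA (Leu) → UUU (Phe) — missense.
Codon 4: ACG (Thr) → ACC (Thr) — synonymous.
Codon 5: GGU (Gly) → GUU (Val) — missense.
Codon 6: AUU (Ile) → AUA (Ile) — synonymous.
Codon 8: AGU (Ser) → AGC (Ser) — synonymous.
Synonymous: 3 of 7.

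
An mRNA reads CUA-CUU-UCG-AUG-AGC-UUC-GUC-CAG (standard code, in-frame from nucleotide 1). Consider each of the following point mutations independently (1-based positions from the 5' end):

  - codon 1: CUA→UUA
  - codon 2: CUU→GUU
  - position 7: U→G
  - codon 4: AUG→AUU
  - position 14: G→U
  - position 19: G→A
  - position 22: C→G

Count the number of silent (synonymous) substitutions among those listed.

1

Codon 1: CUA (Leu) → UUA (Leu) — synonymous.
Codon 2: CUU (Leu) → GUU (Val) — missense.
Codon 3: UCG (Ser) → GCG (Ala) — missense.
Codon 4: AUG (Met) → AUU (Ile) — missense.
Codon 5: AGC (Ser) → AUC (Ile) — missense.
Codon 7: GUC (Val) → AUC (Ile) — missense.
Codon 8: CAG (Gln) → GAG (Glu) — missense.
Synonymous: 1 of 7.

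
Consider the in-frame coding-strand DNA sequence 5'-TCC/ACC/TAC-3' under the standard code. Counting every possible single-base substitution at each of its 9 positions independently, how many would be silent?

7

Codon 1 (TCC, Ser): 3 synonymous substitutions.
Codon 2 (ACC, Thr): 3 synonymous substitutions.
Codon 3 (TAC, Tyr): 1 synonymous substitution.
Total: 3 + 3 + 1 = 7.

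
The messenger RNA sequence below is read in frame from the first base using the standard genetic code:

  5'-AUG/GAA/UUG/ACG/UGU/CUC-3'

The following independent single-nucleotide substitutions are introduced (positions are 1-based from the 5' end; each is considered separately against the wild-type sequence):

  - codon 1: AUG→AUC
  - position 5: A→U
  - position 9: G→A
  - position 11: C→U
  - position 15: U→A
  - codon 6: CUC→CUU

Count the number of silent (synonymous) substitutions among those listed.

Codon 1: AUG (Met) → AUC (Ile) — missense.
Codon 2: GAA (Glu) → GUA (Val) — missense.
Codon 3: UUG (Leu) → UUA (Leu) — synonymous.
Codon 4: ACG (Thr) → AUG (Met) — missense.
Codon 5: UGU (Cys) → UGA (Stop) — nonsense.
Codon 6: CUC (Leu) → CUU (Leu) — synonymous.
Synonymous: 2 of 6.

2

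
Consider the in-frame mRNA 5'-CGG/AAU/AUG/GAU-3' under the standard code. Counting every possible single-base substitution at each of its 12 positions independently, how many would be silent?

Codon 1 (CGG, Arg): 4 synonymous substitutions.
Codon 2 (AAU, Asn): 1 synonymous substitution.
Codon 3 (AUG, Met): 0 synonymous substitutions.
Codon 4 (GAU, Asp): 1 synonymous substitution.
Total: 4 + 1 + 0 + 1 = 6.

6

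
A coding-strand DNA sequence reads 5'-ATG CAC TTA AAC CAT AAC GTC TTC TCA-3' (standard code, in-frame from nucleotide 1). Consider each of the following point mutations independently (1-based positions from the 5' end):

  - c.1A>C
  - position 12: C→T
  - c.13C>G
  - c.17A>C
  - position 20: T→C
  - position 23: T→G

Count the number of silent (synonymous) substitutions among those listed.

Codon 1: ATG (Met) → CTG (Leu) — missense.
Codon 4: AAC (Asn) → AAT (Asn) — synonymous.
Codon 5: CAT (His) → GAT (Asp) — missense.
Codon 6: AAC (Asn) → ACC (Thr) — missense.
Codon 7: GTC (Val) → GCC (Ala) — missense.
Codon 8: TTC (Phe) → TGC (Cys) — missense.
Synonymous: 1 of 6.

1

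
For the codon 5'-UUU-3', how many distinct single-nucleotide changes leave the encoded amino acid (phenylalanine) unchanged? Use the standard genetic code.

Position 1: none → 0 synonymous.
Position 2: none → 0 synonymous.
Position 3: UUC → 1 synonymous.
Total: 0 + 0 + 1 = 1.

1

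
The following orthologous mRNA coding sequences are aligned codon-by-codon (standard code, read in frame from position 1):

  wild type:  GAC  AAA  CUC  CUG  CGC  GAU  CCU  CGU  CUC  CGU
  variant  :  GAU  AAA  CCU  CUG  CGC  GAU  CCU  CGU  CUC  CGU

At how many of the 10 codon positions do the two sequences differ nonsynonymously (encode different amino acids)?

1

Codon 1: GAC Asp / GAU Asp — synonymous.
Codon 2: AAA Lys / AAA Lys — identical.
Codon 3: CUC Leu / CCU Pro — nonsynonymous.
Codon 4: CUG Leu / CUG Leu — identical.
Codon 5: CGC Arg / CGC Arg — identical.
Codon 6: GAU Asp / GAU Asp — identical.
Codon 7: CCU Pro / CCU Pro — identical.
Codon 8: CGU Arg / CGU Arg — identical.
Codon 9: CUC Leu / CUC Leu — identical.
Codon 10: CGU Arg / CGU Arg — identical.
Nonsynonymous differences: 1.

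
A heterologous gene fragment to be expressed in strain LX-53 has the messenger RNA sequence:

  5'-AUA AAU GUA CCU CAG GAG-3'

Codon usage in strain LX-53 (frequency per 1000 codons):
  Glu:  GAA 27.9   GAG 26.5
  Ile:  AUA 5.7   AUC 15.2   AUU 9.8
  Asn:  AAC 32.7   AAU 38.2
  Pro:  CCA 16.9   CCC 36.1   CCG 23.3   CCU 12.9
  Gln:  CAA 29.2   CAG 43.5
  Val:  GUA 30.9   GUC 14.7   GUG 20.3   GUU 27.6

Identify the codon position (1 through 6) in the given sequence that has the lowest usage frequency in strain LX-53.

1

Codon 1 AUA (Ile): 5.7 per 1000.
Codon 2 AAU (Asn): 38.2 per 1000.
Codon 3 GUA (Val): 30.9 per 1000.
Codon 4 CCU (Pro): 12.9 per 1000.
Codon 5 CAG (Gln): 43.5 per 1000.
Codon 6 GAG (Glu): 26.5 per 1000.
Lowest frequency is 5.7 at codon 1.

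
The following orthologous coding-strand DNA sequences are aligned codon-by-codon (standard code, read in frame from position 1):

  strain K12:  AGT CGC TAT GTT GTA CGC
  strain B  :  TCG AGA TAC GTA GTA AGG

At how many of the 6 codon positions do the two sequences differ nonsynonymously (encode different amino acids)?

0

Codon 1: AGT Ser / TCG Ser — synonymous.
Codon 2: CGC Arg / AGA Arg — synonymous.
Codon 3: TAT Tyr / TAC Tyr — synonymous.
Codon 4: GTT Val / GTA Val — synonymous.
Codon 5: GTA Val / GTA Val — identical.
Codon 6: CGC Arg / AGG Arg — synonymous.
Nonsynonymous differences: 0.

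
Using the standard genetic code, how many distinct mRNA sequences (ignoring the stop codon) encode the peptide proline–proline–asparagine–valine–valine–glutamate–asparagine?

Pro: 4 codons.
Pro: 4 codons.
Asn: 2 codons.
Val: 4 codons.
Val: 4 codons.
Glu: 2 codons.
Asn: 2 codons.
4 × 4 × 2 × 4 × 4 × 2 × 2 = 2048.

2048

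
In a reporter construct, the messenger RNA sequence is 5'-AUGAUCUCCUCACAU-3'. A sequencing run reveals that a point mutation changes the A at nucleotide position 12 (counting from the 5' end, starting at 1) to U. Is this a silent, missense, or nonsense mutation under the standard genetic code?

Position 12 falls in codon 4: UCA → Ser.
After the substitution the codon is UCU → Ser.
Both encode Ser, so the change is synonymous.

silent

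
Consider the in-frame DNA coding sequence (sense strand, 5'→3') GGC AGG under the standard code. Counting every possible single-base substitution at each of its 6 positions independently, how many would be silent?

5

Codon 1 (GGC, Gly): 3 synonymous substitutions.
Codon 2 (AGG, Arg): 2 synonymous substitutions.
Total: 3 + 2 = 5.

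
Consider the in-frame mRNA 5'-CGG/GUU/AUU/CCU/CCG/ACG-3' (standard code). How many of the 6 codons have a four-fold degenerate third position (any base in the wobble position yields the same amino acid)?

5

Codon 1 CGG (Arg): third position 4-fold.
Codon 2 GUU (Val): third position 4-fold.
Codon 3 AUU (Ile): third position 3-fold.
Codon 4 CCU (Pro): third position 4-fold.
Codon 5 CCG (Pro): third position 4-fold.
Codon 6 ACG (Thr): third position 4-fold.
Four-fold degenerate third positions: 5.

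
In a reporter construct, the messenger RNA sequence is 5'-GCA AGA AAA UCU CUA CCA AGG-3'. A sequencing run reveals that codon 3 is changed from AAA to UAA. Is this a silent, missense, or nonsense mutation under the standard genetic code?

Position 7 falls in codon 3: AAA → Lys.
After the substitution the codon is UAA → Stop.
The new codon is a stop codon, so this is a nonsense mutation.

nonsense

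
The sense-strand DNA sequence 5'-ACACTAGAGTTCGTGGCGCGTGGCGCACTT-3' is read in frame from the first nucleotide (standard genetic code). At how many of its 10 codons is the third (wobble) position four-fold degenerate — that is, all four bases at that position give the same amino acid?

Codon 1 ACA (Thr): third position 4-fold.
Codon 2 CTA (Leu): third position 4-fold.
Codon 3 GAG (Glu): third position 2-fold.
Codon 4 TTC (Phe): third position 2-fold.
Codon 5 GTG (Val): third position 4-fold.
Codon 6 GCG (Ala): third position 4-fold.
Codon 7 CGT (Arg): third position 4-fold.
Codon 8 GGC (Gly): third position 4-fold.
Codon 9 GCA (Ala): third position 4-fold.
Codon 10 CTT (Leu): third position 4-fold.
Four-fold degenerate third positions: 8.

8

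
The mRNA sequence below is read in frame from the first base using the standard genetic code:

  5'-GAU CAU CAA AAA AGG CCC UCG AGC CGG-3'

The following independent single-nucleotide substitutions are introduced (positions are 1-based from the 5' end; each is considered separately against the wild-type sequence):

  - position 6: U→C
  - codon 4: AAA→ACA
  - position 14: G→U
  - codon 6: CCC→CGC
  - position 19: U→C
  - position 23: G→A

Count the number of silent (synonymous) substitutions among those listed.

1

Codon 2: CAU (His) → CAC (His) — synonymous.
Codon 4: AAA (Lys) → ACA (Thr) — missense.
Codon 5: AGG (Arg) → AUG (Met) — missense.
Codon 6: CCC (Pro) → CGC (Arg) — missense.
Codon 7: UCG (Ser) → CCG (Pro) — missense.
Codon 8: AGC (Ser) → AAC (Asn) — missense.
Synonymous: 1 of 6.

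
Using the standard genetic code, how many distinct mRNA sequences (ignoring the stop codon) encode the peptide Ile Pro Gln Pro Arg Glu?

Ile: 3 codons.
Pro: 4 codons.
Gln: 2 codons.
Pro: 4 codons.
Arg: 6 codons.
Glu: 2 codons.
3 × 4 × 2 × 4 × 6 × 2 = 1152.

1152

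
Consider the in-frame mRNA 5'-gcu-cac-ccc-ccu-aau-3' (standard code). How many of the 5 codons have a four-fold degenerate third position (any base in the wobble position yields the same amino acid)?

Codon 1 GCU (Ala): third position 4-fold.
Codon 2 CAC (His): third position 2-fold.
Codon 3 CCC (Pro): third position 4-fold.
Codon 4 CCU (Pro): third position 4-fold.
Codon 5 AAU (Asn): third position 2-fold.
Four-fold degenerate third positions: 3.

3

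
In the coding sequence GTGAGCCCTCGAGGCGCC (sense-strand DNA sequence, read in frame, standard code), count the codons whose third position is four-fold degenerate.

Codon 1 GTG (Val): third position 4-fold.
Codon 2 AGC (Ser): third position 2-fold.
Codon 3 CCT (Pro): third position 4-fold.
Codon 4 CGA (Arg): third position 4-fold.
Codon 5 GGC (Gly): third position 4-fold.
Codon 6 GCC (Ala): third position 4-fold.
Four-fold degenerate third positions: 5.

5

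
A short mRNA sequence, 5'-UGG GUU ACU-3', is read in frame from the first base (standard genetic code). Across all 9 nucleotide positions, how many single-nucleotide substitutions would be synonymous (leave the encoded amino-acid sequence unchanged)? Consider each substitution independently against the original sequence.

Codon 1 (UGG, Trp): 0 synonymous substitutions.
Codon 2 (GUU, Val): 3 synonymous substitutions.
Codon 3 (ACU, Thr): 3 synonymous substitutions.
Total: 0 + 3 + 3 = 6.

6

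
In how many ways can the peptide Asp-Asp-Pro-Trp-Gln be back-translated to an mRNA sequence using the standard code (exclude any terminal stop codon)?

Asp: 2 codons.
Asp: 2 codons.
Pro: 4 codons.
Trp: 1 codon.
Gln: 2 codons.
2 × 2 × 4 × 1 × 2 = 32.

32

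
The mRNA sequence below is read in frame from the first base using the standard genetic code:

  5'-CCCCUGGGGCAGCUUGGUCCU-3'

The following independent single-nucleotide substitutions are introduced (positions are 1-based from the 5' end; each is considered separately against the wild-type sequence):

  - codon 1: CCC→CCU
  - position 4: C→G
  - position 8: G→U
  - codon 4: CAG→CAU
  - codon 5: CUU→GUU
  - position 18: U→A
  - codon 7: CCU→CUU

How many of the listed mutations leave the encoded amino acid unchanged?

Codon 1: CCC (Pro) → CCU (Pro) — synonymous.
Codon 2: CUG (Leu) → GUG (Val) — missense.
Codon 3: GGG (Gly) → GUG (Val) — missense.
Codon 4: CAG (Gln) → CAU (His) — missense.
Codon 5: CUU (Leu) → GUU (Val) — missense.
Codon 6: GGU (Gly) → GGA (Gly) — synonymous.
Codon 7: CCU (Pro) → CUU (Leu) — missense.
Synonymous: 2 of 7.

2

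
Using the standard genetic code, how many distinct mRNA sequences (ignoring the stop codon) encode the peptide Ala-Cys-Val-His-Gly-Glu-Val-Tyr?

4096

Ala: 4 codons.
Cys: 2 codons.
Val: 4 codons.
His: 2 codons.
Gly: 4 codons.
Glu: 2 codons.
Val: 4 codons.
Tyr: 2 codons.
4 × 2 × 4 × 2 × 4 × 2 × 4 × 2 = 4096.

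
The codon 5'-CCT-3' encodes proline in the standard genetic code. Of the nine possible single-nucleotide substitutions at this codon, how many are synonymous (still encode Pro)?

Position 1: none → 0 synonymous.
Position 2: none → 0 synonymous.
Position 3: CCC, CCA, CCG → 3 synonymous.
Total: 0 + 0 + 3 = 3.

3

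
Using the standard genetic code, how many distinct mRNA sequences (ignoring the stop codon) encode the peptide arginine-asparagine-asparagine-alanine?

96

Arg: 6 codons.
Asn: 2 codons.
Asn: 2 codons.
Ala: 4 codons.
6 × 2 × 2 × 4 = 96.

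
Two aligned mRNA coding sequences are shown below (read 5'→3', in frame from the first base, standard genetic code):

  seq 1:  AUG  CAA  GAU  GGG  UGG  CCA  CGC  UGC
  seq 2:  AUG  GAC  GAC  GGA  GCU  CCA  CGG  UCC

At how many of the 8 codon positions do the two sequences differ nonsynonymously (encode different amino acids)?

Codon 1: AUG Met / AUG Met — identical.
Codon 2: CAA Gln / GAC Asp — nonsynonymous.
Codon 3: GAU Asp / GAC Asp — synonymous.
Codon 4: GGG Gly / GGA Gly — synonymous.
Codon 5: UGG Trp / GCU Ala — nonsynonymous.
Codon 6: CCA Pro / CCA Pro — identical.
Codon 7: CGC Arg / CGG Arg — synonymous.
Codon 8: UGC Cys / UCC Ser — nonsynonymous.
Nonsynonymous differences: 3.

3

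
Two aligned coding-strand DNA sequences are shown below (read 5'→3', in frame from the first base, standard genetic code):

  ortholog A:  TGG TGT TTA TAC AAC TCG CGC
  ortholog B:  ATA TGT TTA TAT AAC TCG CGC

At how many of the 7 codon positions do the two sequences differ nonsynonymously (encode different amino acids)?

Codon 1: TGG Trp / ATA Ile — nonsynonymous.
Codon 2: TGT Cys / TGT Cys — identical.
Codon 3: TTA Leu / TTA Leu — identical.
Codon 4: TAC Tyr / TAT Tyr — synonymous.
Codon 5: AAC Asn / AAC Asn — identical.
Codon 6: TCG Ser / TCG Ser — identical.
Codon 7: CGC Arg / CGC Arg — identical.
Nonsynonymous differences: 1.

1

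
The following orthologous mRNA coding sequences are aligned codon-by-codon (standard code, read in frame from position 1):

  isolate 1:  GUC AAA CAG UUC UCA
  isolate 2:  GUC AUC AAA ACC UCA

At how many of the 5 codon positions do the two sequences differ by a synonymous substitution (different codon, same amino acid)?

0

Codon 1: GUC Val / GUC Val — identical.
Codon 2: AAA Lys / AUC Ile — nonsynonymous.
Codon 3: CAG Gln / AAA Lys — nonsynonymous.
Codon 4: UUC Phe / ACC Thr — nonsynonymous.
Codon 5: UCA Ser / UCA Ser — identical.
Synonymous differences: 0.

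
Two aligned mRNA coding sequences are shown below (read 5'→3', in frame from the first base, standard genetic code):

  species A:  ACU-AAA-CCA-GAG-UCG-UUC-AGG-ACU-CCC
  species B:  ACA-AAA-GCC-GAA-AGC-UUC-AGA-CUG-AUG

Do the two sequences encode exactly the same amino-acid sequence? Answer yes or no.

no

Codon 1: ACU Thr / ACA Thr — synonymous.
Codon 2: AAA Lys / AAA Lys — identical.
Codon 3: CCA Pro / GCC Ala — nonsynonymous.
Codon 4: GAG Glu / GAA Glu — synonymous.
Codon 5: UCG Ser / AGC Ser — synonymous.
Codon 6: UUC Phe / UUC Phe — identical.
Codon 7: AGG Arg / AGA Arg — synonymous.
Codon 8: ACU Thr / CUG Leu — nonsynonymous.
Codon 9: CCC Pro / AUG Met — nonsynonymous.
Nonsynonymous differences: 3 → different protein.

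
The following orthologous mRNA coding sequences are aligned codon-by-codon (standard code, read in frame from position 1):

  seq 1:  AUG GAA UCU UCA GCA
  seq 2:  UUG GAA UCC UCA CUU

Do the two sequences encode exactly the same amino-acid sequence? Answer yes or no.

no

Codon 1: AUG Met / UUG Leu — nonsynonymous.
Codon 2: GAA Glu / GAA Glu — identical.
Codon 3: UCU Ser / UCC Ser — synonymous.
Codon 4: UCA Ser / UCA Ser — identical.
Codon 5: GCA Ala / CUU Leu — nonsynonymous.
Nonsynonymous differences: 2 → different protein.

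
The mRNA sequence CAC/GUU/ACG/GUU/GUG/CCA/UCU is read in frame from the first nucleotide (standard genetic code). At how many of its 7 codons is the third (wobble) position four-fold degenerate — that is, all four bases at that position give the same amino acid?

6

Codon 1 CAC (His): third position 2-fold.
Codon 2 GUU (Val): third position 4-fold.
Codon 3 ACG (Thr): third position 4-fold.
Codon 4 GUU (Val): third position 4-fold.
Codon 5 GUG (Val): third position 4-fold.
Codon 6 CCA (Pro): third position 4-fold.
Codon 7 UCU (Ser): third position 4-fold.
Four-fold degenerate third positions: 6.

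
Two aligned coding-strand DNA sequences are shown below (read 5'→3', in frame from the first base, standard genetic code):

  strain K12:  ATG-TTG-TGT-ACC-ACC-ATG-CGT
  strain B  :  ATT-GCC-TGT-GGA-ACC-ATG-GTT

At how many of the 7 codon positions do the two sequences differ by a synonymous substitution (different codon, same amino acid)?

0

Codon 1: ATG Met / ATT Ile — nonsynonymous.
Codon 2: TTG Leu / GCC Ala — nonsynonymous.
Codon 3: TGT Cys / TGT Cys — identical.
Codon 4: ACC Thr / GGA Gly — nonsynonymous.
Codon 5: ACC Thr / ACC Thr — identical.
Codon 6: ATG Met / ATG Met — identical.
Codon 7: CGT Arg / GTT Val — nonsynonymous.
Synonymous differences: 0.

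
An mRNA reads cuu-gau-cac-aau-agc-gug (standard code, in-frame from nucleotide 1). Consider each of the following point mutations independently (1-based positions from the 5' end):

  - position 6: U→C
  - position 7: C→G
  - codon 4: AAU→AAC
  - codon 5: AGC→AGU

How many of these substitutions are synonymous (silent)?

3

Codon 2: GAU (Asp) → GAC (Asp) — synonymous.
Codon 3: CAC (His) → GAC (Asp) — missense.
Codon 4: AAU (Asn) → AAC (Asn) — synonymous.
Codon 5: AGC (Ser) → AGU (Ser) — synonymous.
Synonymous: 3 of 4.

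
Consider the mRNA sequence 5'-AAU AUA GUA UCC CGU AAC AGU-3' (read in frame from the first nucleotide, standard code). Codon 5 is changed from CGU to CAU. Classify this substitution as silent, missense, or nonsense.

missense

Position 14 falls in codon 5: CGU → Arg.
After the substitution the codon is CAU → His.
Arg ≠ His, so this is a missense mutation.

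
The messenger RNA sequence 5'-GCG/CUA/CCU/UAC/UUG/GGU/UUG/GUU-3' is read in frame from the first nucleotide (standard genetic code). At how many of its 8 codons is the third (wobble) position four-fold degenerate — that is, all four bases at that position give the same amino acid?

Codon 1 GCG (Ala): third position 4-fold.
Codon 2 CUA (Leu): third position 4-fold.
Codon 3 CCU (Pro): third position 4-fold.
Codon 4 UAC (Tyr): third position 2-fold.
Codon 5 UUG (Leu): third position 2-fold.
Codon 6 GGU (Gly): third position 4-fold.
Codon 7 UUG (Leu): third position 2-fold.
Codon 8 GUU (Val): third position 4-fold.
Four-fold degenerate third positions: 5.

5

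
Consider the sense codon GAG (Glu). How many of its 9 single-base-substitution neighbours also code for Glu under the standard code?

1

Position 1: none → 0 synonymous.
Position 2: none → 0 synonymous.
Position 3: GAA → 1 synonymous.
Total: 0 + 0 + 1 = 1.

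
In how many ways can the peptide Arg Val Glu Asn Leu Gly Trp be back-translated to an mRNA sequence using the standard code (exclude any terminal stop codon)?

2304

Arg: 6 codons.
Val: 4 codons.
Glu: 2 codons.
Asn: 2 codons.
Leu: 6 codons.
Gly: 4 codons.
Trp: 1 codon.
6 × 4 × 2 × 2 × 6 × 4 × 1 = 2304.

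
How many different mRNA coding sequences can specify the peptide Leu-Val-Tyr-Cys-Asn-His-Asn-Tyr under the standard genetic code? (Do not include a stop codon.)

1536

Leu: 6 codons.
Val: 4 codons.
Tyr: 2 codons.
Cys: 2 codons.
Asn: 2 codons.
His: 2 codons.
Asn: 2 codons.
Tyr: 2 codons.
6 × 4 × 2 × 2 × 2 × 2 × 2 × 2 = 1536.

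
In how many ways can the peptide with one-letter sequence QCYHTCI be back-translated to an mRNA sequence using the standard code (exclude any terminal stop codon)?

Gln: 2 codons.
Cys: 2 codons.
Tyr: 2 codons.
His: 2 codons.
Thr: 4 codons.
Cys: 2 codons.
Ile: 3 codons.
2 × 2 × 2 × 2 × 4 × 2 × 3 = 384.

384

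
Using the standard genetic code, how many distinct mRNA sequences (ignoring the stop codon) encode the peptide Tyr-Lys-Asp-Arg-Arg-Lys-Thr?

2304

Tyr: 2 codons.
Lys: 2 codons.
Asp: 2 codons.
Arg: 6 codons.
Arg: 6 codons.
Lys: 2 codons.
Thr: 4 codons.
2 × 2 × 2 × 6 × 6 × 2 × 4 = 2304.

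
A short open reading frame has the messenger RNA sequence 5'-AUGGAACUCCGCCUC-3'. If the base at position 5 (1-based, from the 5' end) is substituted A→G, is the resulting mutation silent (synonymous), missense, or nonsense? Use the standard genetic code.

Position 5 falls in codon 2: GAA → Glu.
After the substitution the codon is GGA → Gly.
Glu ≠ Gly, so this is a missense mutation.

missense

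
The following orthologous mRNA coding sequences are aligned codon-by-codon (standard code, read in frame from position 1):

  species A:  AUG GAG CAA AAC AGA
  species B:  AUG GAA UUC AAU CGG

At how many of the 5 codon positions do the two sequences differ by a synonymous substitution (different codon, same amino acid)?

3

Codon 1: AUG Met / AUG Met — identical.
Codon 2: GAG Glu / GAA Glu — synonymous.
Codon 3: CAA Gln / UUC Phe — nonsynonymous.
Codon 4: AAC Asn / AAU Asn — synonymous.
Codon 5: AGA Arg / CGG Arg — synonymous.
Synonymous differences: 3.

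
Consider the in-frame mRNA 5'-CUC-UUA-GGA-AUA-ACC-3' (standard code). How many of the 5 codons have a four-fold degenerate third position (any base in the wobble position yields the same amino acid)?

3

Codon 1 CUC (Leu): third position 4-fold.
Codon 2 UUA (Leu): third position 2-fold.
Codon 3 GGA (Gly): third position 4-fold.
Codon 4 AUA (Ile): third position 3-fold.
Codon 5 ACC (Thr): third position 4-fold.
Four-fold degenerate third positions: 3.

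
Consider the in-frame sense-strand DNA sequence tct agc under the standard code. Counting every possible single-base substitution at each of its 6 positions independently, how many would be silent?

4

Codon 1 (TCT, Ser): 3 synonymous substitutions.
Codon 2 (AGC, Ser): 1 synonymous substitution.
Total: 3 + 1 = 4.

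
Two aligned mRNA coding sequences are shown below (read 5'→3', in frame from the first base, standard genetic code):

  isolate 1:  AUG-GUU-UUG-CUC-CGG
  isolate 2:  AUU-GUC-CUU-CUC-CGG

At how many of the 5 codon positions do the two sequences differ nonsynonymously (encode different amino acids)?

1

Codon 1: AUG Met / AUU Ile — nonsynonymous.
Codon 2: GUU Val / GUC Val — synonymous.
Codon 3: UUG Leu / CUU Leu — synonymous.
Codon 4: CUC Leu / CUC Leu — identical.
Codon 5: CGG Arg / CGG Arg — identical.
Nonsynonymous differences: 1.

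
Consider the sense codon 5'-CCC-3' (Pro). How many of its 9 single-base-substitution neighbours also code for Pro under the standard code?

3

Position 1: none → 0 synonymous.
Position 2: none → 0 synonymous.
Position 3: CCU, CCA, CCG → 3 synonymous.
Total: 0 + 0 + 3 = 3.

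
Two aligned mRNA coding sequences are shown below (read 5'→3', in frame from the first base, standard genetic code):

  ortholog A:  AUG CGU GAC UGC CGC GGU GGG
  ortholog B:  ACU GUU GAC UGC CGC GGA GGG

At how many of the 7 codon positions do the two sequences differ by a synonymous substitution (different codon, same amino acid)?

Codon 1: AUG Met / ACU Thr — nonsynonymous.
Codon 2: CGU Arg / GUU Val — nonsynonymous.
Codon 3: GAC Asp / GAC Asp — identical.
Codon 4: UGC Cys / UGC Cys — identical.
Codon 5: CGC Arg / CGC Arg — identical.
Codon 6: GGU Gly / GGA Gly — synonymous.
Codon 7: GGG Gly / GGG Gly — identical.
Synonymous differences: 1.

1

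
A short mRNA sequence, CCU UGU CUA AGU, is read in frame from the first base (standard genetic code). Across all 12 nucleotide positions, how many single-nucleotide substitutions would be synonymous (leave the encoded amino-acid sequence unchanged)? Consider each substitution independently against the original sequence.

9

Codon 1 (CCU, Pro): 3 synonymous substitutions.
Codon 2 (UGU, Cys): 1 synonymous substitution.
Codon 3 (CUA, Leu): 4 synonymous substitutions.
Codon 4 (AGU, Ser): 1 synonymous substitution.
Total: 3 + 1 + 4 + 1 = 9.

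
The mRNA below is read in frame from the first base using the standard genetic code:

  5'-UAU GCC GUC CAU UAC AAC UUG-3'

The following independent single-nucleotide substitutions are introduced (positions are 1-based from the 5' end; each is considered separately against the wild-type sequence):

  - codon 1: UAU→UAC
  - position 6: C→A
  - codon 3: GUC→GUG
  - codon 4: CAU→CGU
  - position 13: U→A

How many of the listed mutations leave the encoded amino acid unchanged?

3

Codon 1: UAU (Tyr) → UAC (Tyr) — synonymous.
Codon 2: GCC (Ala) → GCA (Ala) — synonymous.
Codon 3: GUC (Val) → GUG (Val) — synonymous.
Codon 4: CAU (His) → CGU (Arg) — missense.
Codon 5: UAC (Tyr) → AAC (Asn) — missense.
Synonymous: 3 of 5.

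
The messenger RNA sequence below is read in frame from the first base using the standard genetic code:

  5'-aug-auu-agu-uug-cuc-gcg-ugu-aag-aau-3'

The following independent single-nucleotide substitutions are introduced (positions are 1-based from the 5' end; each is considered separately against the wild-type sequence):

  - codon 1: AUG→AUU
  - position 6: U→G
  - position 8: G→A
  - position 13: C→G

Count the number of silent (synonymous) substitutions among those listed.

Codon 1: AUG (Met) → AUU (Ile) — missense.
Codon 2: AUU (Ile) → AUG (Met) — missense.
Codon 3: AGU (Ser) → AAU (Asn) — missense.
Codon 5: CUC (Leu) → GUC (Val) — missense.
Synonymous: 0 of 4.

0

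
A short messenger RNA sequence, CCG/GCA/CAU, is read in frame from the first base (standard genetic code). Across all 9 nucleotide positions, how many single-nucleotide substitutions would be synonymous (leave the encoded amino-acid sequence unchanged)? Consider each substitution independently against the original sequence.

Codon 1 (CCG, Pro): 3 synonymous substitutions.
Codon 2 (GCA, Ala): 3 synonymous substitutions.
Codon 3 (CAU, His): 1 synonymous substitution.
Total: 3 + 3 + 1 = 7.

7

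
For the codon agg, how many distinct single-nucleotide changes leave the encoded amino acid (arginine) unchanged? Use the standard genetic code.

Position 1: CGG → 1 synonymous.
Position 2: none → 0 synonymous.
Position 3: AGA → 1 synonymous.
Total: 1 + 0 + 1 = 2.

2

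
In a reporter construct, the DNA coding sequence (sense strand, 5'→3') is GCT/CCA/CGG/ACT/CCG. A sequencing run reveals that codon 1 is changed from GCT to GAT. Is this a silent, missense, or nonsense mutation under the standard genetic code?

Position 2 falls in codon 1: GCT → Ala.
After the substitution the codon is GAT → Asp.
Ala ≠ Asp, so this is a missense mutation.

missense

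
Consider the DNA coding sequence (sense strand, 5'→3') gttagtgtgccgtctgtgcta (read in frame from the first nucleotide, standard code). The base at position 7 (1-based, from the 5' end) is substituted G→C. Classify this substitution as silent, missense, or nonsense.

missense

Position 7 falls in codon 3: GTG → Val.
After the substitution the codon is CTG → Leu.
Val ≠ Leu, so this is a missense mutation.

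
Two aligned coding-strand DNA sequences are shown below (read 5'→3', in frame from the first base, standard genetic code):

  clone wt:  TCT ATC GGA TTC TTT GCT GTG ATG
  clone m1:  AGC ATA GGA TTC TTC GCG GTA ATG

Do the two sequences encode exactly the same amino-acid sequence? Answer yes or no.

yes

Codon 1: TCT Ser / AGC Ser — synonymous.
Codon 2: ATC Ile / ATA Ile — synonymous.
Codon 3: GGA Gly / GGA Gly — identical.
Codon 4: TTC Phe / TTC Phe — identical.
Codon 5: TTT Phe / TTC Phe — synonymous.
Codon 6: GCT Ala / GCG Ala — synonymous.
Codon 7: GTG Val / GTA Val — synonymous.
Codon 8: ATG Met / ATG Met — identical.
Nonsynonymous differences: 0 → same protein.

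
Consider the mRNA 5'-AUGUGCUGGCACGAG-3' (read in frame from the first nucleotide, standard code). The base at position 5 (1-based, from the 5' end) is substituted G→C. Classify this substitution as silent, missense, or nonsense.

missense

Position 5 falls in codon 2: UGC → Cys.
After the substitution the codon is UCC → Ser.
Cys ≠ Ser, so this is a missense mutation.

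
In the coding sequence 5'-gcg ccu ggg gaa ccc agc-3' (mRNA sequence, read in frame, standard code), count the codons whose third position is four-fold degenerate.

4

Codon 1 GCG (Ala): third position 4-fold.
Codon 2 CCU (Pro): third position 4-fold.
Codon 3 GGG (Gly): third position 4-fold.
Codon 4 GAA (Glu): third position 2-fold.
Codon 5 CCC (Pro): third position 4-fold.
Codon 6 AGC (Ser): third position 2-fold.
Four-fold degenerate third positions: 4.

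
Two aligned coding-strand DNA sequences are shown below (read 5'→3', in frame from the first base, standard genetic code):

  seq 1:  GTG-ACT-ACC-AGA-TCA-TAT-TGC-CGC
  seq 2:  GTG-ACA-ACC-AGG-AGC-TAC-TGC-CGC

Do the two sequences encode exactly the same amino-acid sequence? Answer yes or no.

yes

Codon 1: GTG Val / GTG Val — identical.
Codon 2: ACT Thr / ACA Thr — synonymous.
Codon 3: ACC Thr / ACC Thr — identical.
Codon 4: AGA Arg / AGG Arg — synonymous.
Codon 5: TCA Ser / AGC Ser — synonymous.
Codon 6: TAT Tyr / TAC Tyr — synonymous.
Codon 7: TGC Cys / TGC Cys — identical.
Codon 8: CGC Arg / CGC Arg — identical.
Nonsynonymous differences: 0 → same protein.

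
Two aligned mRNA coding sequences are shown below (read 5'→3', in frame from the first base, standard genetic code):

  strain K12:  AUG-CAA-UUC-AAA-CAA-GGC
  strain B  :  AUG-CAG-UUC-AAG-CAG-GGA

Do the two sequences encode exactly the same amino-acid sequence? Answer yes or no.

yes

Codon 1: AUG Met / AUG Met — identical.
Codon 2: CAA Gln / CAG Gln — synonymous.
Codon 3: UUC Phe / UUC Phe — identical.
Codon 4: AAA Lys / AAG Lys — synonymous.
Codon 5: CAA Gln / CAG Gln — synonymous.
Codon 6: GGC Gly / GGA Gly — synonymous.
Nonsynonymous differences: 0 → same protein.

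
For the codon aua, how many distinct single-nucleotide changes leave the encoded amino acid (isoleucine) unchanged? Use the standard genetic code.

Position 1: none → 0 synonymous.
Position 2: none → 0 synonymous.
Position 3: AUU, AUC → 2 synonymous.
Total: 0 + 0 + 2 = 2.

2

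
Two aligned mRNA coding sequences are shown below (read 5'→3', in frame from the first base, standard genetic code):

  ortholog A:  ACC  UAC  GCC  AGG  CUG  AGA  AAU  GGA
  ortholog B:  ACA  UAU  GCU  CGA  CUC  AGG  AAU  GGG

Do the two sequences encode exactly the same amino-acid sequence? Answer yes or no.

yes

Codon 1: ACC Thr / ACA Thr — synonymous.
Codon 2: UAC Tyr / UAU Tyr — synonymous.
Codon 3: GCC Ala / GCU Ala — synonymous.
Codon 4: AGG Arg / CGA Arg — synonymous.
Codon 5: CUG Leu / CUC Leu — synonymous.
Codon 6: AGA Arg / AGG Arg — synonymous.
Codon 7: AAU Asn / AAU Asn — identical.
Codon 8: GGA Gly / GGG Gly — synonymous.
Nonsynonymous differences: 0 → same protein.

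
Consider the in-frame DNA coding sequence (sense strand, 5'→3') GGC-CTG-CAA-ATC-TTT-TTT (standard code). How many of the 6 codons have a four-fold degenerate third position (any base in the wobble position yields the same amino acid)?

Codon 1 GGC (Gly): third position 4-fold.
Codon 2 CTG (Leu): third position 4-fold.
Codon 3 CAA (Gln): third position 2-fold.
Codon 4 ATC (Ile): third position 3-fold.
Codon 5 TTT (Phe): third position 2-fold.
Codon 6 TTT (Phe): third position 2-fold.
Four-fold degenerate third positions: 2.

2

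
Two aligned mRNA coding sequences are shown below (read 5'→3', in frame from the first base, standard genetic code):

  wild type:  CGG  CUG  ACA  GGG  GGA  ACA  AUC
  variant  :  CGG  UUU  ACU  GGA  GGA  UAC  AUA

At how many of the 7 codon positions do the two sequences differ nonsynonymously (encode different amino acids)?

2

Codon 1: CGG Arg / CGG Arg — identical.
Codon 2: CUG Leu / UUU Phe — nonsynonymous.
Codon 3: ACA Thr / ACU Thr — synonymous.
Codon 4: GGG Gly / GGA Gly — synonymous.
Codon 5: GGA Gly / GGA Gly — identical.
Codon 6: ACA Thr / UAC Tyr — nonsynonymous.
Codon 7: AUC Ile / AUA Ile — synonymous.
Nonsynonymous differences: 2.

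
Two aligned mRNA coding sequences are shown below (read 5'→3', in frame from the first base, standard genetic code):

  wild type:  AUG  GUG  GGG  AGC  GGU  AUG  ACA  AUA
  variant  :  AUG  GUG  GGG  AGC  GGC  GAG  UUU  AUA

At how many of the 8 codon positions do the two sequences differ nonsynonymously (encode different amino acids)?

2

Codon 1: AUG Met / AUG Met — identical.
Codon 2: GUG Val / GUG Val — identical.
Codon 3: GGG Gly / GGG Gly — identical.
Codon 4: AGC Ser / AGC Ser — identical.
Codon 5: GGU Gly / GGC Gly — synonymous.
Codon 6: AUG Met / GAG Glu — nonsynonymous.
Codon 7: ACA Thr / UUU Phe — nonsynonymous.
Codon 8: AUA Ile / AUA Ile — identical.
Nonsynonymous differences: 2.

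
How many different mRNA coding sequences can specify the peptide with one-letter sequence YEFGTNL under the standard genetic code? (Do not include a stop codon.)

Tyr: 2 codons.
Glu: 2 codons.
Phe: 2 codons.
Gly: 4 codons.
Thr: 4 codons.
Asn: 2 codons.
Leu: 6 codons.
2 × 2 × 2 × 4 × 4 × 2 × 6 = 1536.

1536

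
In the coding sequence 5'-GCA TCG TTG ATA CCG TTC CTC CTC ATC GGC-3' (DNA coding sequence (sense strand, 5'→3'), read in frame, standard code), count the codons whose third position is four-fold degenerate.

6

Codon 1 GCA (Ala): third position 4-fold.
Codon 2 TCG (Ser): third position 4-fold.
Codon 3 TTG (Leu): third position 2-fold.
Codon 4 ATA (Ile): third position 3-fold.
Codon 5 CCG (Pro): third position 4-fold.
Codon 6 TTC (Phe): third position 2-fold.
Codon 7 CTC (Leu): third position 4-fold.
Codon 8 CTC (Leu): third position 4-fold.
Codon 9 ATC (Ile): third position 3-fold.
Codon 10 GGC (Gly): third position 4-fold.
Four-fold degenerate third positions: 6.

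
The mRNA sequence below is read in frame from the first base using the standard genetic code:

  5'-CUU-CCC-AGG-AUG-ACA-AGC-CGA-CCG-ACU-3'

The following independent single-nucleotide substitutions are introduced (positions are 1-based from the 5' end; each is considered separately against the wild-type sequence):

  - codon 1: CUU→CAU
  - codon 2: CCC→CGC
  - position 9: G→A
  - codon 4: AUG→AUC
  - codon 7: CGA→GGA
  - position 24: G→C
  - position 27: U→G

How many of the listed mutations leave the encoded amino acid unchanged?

3

Codon 1: CUU (Leu) → CAU (His) — missense.
Codon 2: CCC (Pro) → CGC (Arg) — missense.
Codon 3: AGG (Arg) → AGA (Arg) — synonymous.
Codon 4: AUG (Met) → AUC (Ile) — missense.
Codon 7: CGA (Arg) → GGA (Gly) — missense.
Codon 8: CCG (Pro) → CCC (Pro) — synonymous.
Codon 9: ACU (Thr) → ACG (Thr) — synonymous.
Synonymous: 3 of 7.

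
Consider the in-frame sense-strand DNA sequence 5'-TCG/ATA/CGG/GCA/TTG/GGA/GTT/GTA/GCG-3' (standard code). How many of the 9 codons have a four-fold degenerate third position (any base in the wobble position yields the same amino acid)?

Codon 1 TCG (Ser): third position 4-fold.
Codon 2 ATA (Ile): third position 3-fold.
Codon 3 CGG (Arg): third position 4-fold.
Codon 4 GCA (Ala): third position 4-fold.
Codon 5 TTG (Leu): third position 2-fold.
Codon 6 GGA (Gly): third position 4-fold.
Codon 7 GTT (Val): third position 4-fold.
Codon 8 GTA (Val): third position 4-fold.
Codon 9 GCG (Ala): third position 4-fold.
Four-fold degenerate third positions: 7.

7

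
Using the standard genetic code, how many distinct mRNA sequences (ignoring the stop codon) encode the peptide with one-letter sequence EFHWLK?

Glu: 2 codons.
Phe: 2 codons.
His: 2 codons.
Trp: 1 codon.
Leu: 6 codons.
Lys: 2 codons.
2 × 2 × 2 × 1 × 6 × 2 = 96.

96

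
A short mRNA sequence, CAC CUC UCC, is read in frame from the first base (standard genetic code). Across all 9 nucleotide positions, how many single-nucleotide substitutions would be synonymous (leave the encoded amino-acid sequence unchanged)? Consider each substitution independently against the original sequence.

7

Codon 1 (CAC, His): 1 synonymous substitution.
Codon 2 (CUC, Leu): 3 synonymous substitutions.
Codon 3 (UCC, Ser): 3 synonymous substitutions.
Total: 1 + 3 + 3 = 7.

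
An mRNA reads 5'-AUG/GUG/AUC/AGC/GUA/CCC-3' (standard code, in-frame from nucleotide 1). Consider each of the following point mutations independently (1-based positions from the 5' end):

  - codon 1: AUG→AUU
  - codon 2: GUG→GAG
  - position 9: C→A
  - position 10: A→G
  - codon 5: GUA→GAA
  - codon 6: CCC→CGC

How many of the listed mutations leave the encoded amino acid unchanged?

Codon 1: AUG (Met) → AUU (Ile) — missense.
Codon 2: GUG (Val) → GAG (Glu) — missense.
Codon 3: AUC (Ile) → AUA (Ile) — synonymous.
Codon 4: AGC (Ser) → GGC (Gly) — missense.
Codon 5: GUA (Val) → GAA (Glu) — missense.
Codon 6: CCC (Pro) → CGC (Arg) — missense.
Synonymous: 1 of 6.

1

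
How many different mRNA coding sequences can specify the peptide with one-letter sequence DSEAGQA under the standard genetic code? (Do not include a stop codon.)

Asp: 2 codons.
Ser: 6 codons.
Glu: 2 codons.
Ala: 4 codons.
Gly: 4 codons.
Gln: 2 codons.
Ala: 4 codons.
2 × 6 × 2 × 4 × 4 × 2 × 4 = 3072.

3072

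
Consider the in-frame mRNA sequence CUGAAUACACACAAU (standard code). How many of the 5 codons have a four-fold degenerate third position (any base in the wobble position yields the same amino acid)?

2

Codon 1 CUG (Leu): third position 4-fold.
Codon 2 AAU (Asn): third position 2-fold.
Codon 3 ACA (Thr): third position 4-fold.
Codon 4 CAC (His): third position 2-fold.
Codon 5 AAU (Asn): third position 2-fold.
Four-fold degenerate third positions: 2.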